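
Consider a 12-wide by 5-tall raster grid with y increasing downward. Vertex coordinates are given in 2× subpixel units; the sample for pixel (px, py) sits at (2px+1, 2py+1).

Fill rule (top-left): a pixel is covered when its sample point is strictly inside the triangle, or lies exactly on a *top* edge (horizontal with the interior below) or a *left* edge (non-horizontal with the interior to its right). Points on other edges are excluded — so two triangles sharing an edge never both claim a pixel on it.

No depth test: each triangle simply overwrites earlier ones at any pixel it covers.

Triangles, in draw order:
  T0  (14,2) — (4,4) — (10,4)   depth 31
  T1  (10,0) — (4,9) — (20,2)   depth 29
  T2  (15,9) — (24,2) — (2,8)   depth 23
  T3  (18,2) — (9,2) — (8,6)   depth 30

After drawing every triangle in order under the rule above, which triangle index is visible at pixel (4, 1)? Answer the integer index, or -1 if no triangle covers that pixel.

T0:
  2·area = 12  (B↔C swapped to make it positive)
  edge (14, 2)→(10, 4): d=(-4,2) right/bottom  bias=-1
  edge (10, 4)→(4, 4): d=(-6,0) right/bottom  bias=-1
  edge (4, 4)→(14, 2): d=(10,-2) top-left  bias=+0
    (9,0)@(19, 1): e=[-6,18,0] → ·  [on edge]
    (4,1)@(9, 3): e=[6,6,0] → █  [on edge]
    (5,1)@(11, 3): e=[2,6,4] → █
    (6,1)@(13, 3): e=[-2,6,8] → ·
    (4,2)@(9, 5): e=[-2,-6,20] → ·
    (5,2)@(11, 5): e=[-6,-6,24] → ·
  covered (2 px):
    · · · · · · · · · · · ·
    · · · · █ █ · · · · · ·
    · · · · · · · · · · · ·
    · · · · · · · · · · · ·
    · · · · · · · · · · · ·
T1:
  2·area = 102  (B↔C swapped to make it positive)
  edge (10, 0)→(20, 2): d=(10,2) right/bottom  bias=-1
  edge (20, 2)→(4, 9): d=(-16,7) right/bottom  bias=-1
  edge (4, 9)→(10, 0): d=(6,-9) top-left  bias=+0
    (5,0)@(11, 1): e=[8,79,15] → █
    (6,0)@(13, 1): e=[4,65,33] → █
    (7,0)@(15, 1): e=[0,51,51] → ·  [on edge]
    (4,1)@(9, 3): e=[32,61,9] → █
    (7,1)@(15, 3): e=[20,19,63] → █
    (8,1)@(17, 3): e=[16,5,81] → █
    (9,1)@(19, 3): e=[12,-9,99] → ·
    (3,2)@(7, 5): e=[56,43,3] → █
    (7,2)@(15, 5): e=[40,-13,75] → ·
    (8,2)@(17, 5): e=[36,-27,93] → ·
    (3,3)@(7, 7): e=[76,11,15] → █
    (4,3)@(9, 7): e=[72,-3,33] → ·
  covered (12 px):
    · · · · · █ █ · · · · ·
    · · · · █ █ █ █ █ · · ·
    · · · █ █ █ █ · · · · ·
    · · · █ · · · · · · · ·
    · · · · · · · · · · · ·
T2:
  2·area = 100  (B↔C swapped to make it positive)
  edge (15, 9)→(2, 8): d=(-13,-1) top-left  bias=+0
  edge (2, 8)→(24, 2): d=(22,-6) top-left  bias=+0
  edge (24, 2)→(15, 9): d=(-9,7) right/bottom  bias=-1
    (10,1)@(21, 3): e=[84,4,12] → █
    (11,1)@(23, 3): e=[86,16,-2] → ·
    (6,2)@(13, 5): e=[50,0,50] → █  [on edge]
    (7,2)@(15, 5): e=[52,12,36] → █
    (8,2)@(17, 5): e=[54,24,22] → █
    (9,2)@(19, 5): e=[56,36,8] → █
    (10,2)@(21, 5): e=[58,48,-6] → ·
    (3,3)@(7, 7): e=[18,8,74] → █
    (4,3)@(9, 7): e=[20,20,60] → █
    (5,3)@(11, 7): e=[22,32,46] → █
    (9,3)@(19, 7): e=[30,80,-10] → ·
    (3,4)@(7, 9): e=[-8,52,56] → ·
    (7,4)@(15, 9): e=[0,100,0] → ·  [on edge]
  covered (11 px):
    · · · · · · · · · · · ·
    · · · · · · · · · · █ ·
    · · · · · · █ █ █ █ · ·
    · · · █ █ █ █ █ █ · · ·
    · · · · · · · · · · · ·
T3:
  2·area = 36  (B↔C swapped to make it positive)
  edge (18, 2)→(8, 6): d=(-10,4) right/bottom  bias=-1
  edge (8, 6)→(9, 2): d=(1,-4) top-left  bias=+0
  edge (9, 2)→(18, 2): d=(9,0) top-left  bias=+0
    (4,1)@(9, 3): e=[26,1,9] → █
    (5,1)@(11, 3): e=[18,9,9] → █
    (6,1)@(13, 3): e=[10,17,9] → █
    (7,1)@(15, 3): e=[2,25,9] → █
    (8,1)@(17, 3): e=[-6,33,9] → ·
    (4,2)@(9, 5): e=[6,3,27] → █
    (5,2)@(11, 5): e=[-2,11,27] → ·
    (6,2)@(13, 5): e=[-10,19,27] → ·
    (7,2)@(15, 5): e=[-18,27,27] → ·
    (4,3)@(9, 7): e=[-14,5,45] → ·
  covered (5 px):
    · · · · · · · · · · · ·
    · · · · █ █ █ █ · · · ·
    · · · · █ · · · · · · ·
    · · · · · · · · · · · ·
    · · · · · · · · · · · ·

Z-buffer (winner per pixel, '.' = empty):
  . . . . . 1 1 . . . . .
  . . . . 3 3 3 3 1 . 2 .
  . . . 1 3 1 2 2 2 2 . .
  . . . 2 2 2 2 2 2 . . .
  . . . . . . . . . . . .

Final: 3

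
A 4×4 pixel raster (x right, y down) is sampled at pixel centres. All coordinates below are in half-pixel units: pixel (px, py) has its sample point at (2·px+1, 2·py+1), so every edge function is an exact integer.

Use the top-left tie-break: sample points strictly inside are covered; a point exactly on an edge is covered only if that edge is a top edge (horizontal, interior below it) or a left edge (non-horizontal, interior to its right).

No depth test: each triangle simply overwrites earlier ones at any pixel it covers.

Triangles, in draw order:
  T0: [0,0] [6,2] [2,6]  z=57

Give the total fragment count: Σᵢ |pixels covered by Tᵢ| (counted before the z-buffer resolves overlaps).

T0:
  2·area = 32
  edge (0, 0)→(6, 2): d=(6,2) right/bottom  bias=-1
  edge (6, 2)→(2, 6): d=(-4,4) right/bottom  bias=-1
  edge (2, 6)→(0, 0): d=(-2,-6) top-left  bias=+0
    (0,0)@(1, 1): e=[4,24,4] → X
    (1,0)@(3, 1): e=[0,16,16] → .  [on edge]
    (3,0)@(7, 1): e=[-8,0,40] → .  [on edge]
    (0,1)@(1, 3): e=[16,16,0] → X  [on edge]
    (1,1)@(3, 3): e=[12,8,12] → X
    (2,1)@(5, 3): e=[8,0,24] → .  [on edge]
    (0,2)@(1, 5): e=[28,8,-4] → .
    (1,2)@(3, 5): e=[24,0,8] → .  [on edge]
    (0,3)@(1, 7): e=[40,0,-8] → .  [on edge]
  covered (3 px):
    X . . .
    X X . .
    . . . .
    . . . .

Answer: 3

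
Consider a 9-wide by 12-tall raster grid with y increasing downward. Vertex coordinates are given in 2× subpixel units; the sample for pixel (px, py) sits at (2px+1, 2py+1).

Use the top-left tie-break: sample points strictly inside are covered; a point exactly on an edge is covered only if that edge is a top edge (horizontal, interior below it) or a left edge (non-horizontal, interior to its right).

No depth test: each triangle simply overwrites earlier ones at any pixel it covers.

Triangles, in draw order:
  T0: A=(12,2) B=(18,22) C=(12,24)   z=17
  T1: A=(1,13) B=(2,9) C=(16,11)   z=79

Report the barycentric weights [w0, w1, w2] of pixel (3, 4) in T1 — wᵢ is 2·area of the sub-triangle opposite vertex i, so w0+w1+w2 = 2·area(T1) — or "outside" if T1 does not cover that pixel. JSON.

T0:
  2·area = 132
  edge (12, 2)→(18, 22): d=(6,20) right/bottom  bias=-1
  edge (18, 22)→(12, 24): d=(-6,2) right/bottom  bias=-1
  edge (12, 24)→(12, 2): d=(0,-22) top-left  bias=+0
    (6,3)@(13, 7): e=[10,100,22] → X
    (7,3)@(15, 7): e=[-30,96,66] → .
    (6,4)@(13, 9): e=[22,88,22] → X
    (7,4)@(15, 9): e=[-18,84,66] → .
    (6,5)@(13, 11): e=[34,76,22] → X
    (7,5)@(15, 11): e=[-6,72,66] → .
    (6,6)@(13, 13): e=[46,64,22] → X
    (7,6)@(15, 13): e=[6,60,66] → X
    (8,6)@(17, 13): e=[-34,56,110] → .
    (6,7)@(13, 15): e=[58,52,22] → X
    (8,7)@(17, 15): e=[-22,44,110] → .
    (6,8)@(13, 17): e=[70,40,22] → X
    (7,11)@(15, 23): e=[66,0,66] → .  [on edge]
  covered (16 px):
    . . . . . . . . .
    . . . . . . . . .
    . . . . . . . . .
    . . . . . . X . .
    . . . . . . X . .
    . . . . . . X . .
    . . . . . . X X .
    . . . . . . X X .
    . . . . . . X X .
    . . . . . . X X X
    . . . . . . X X X
    . . . . . . X . .
T1:
  2·area = 58
  edge (1, 13)→(2, 9): d=(1,-4) top-left  bias=+0
  edge (2, 9)→(16, 11): d=(14,2) right/bottom  bias=-1
  edge (16, 11)→(1, 13): d=(-15,2) right/bottom  bias=-1
    (1,2)@(3, 5): e=[0,-58,116] → .  [on edge]
    (1,5)@(3, 11): e=[6,26,26] → X
    (2,5)@(5, 11): e=[14,22,22] → X
    (3,5)@(7, 11): e=[22,18,18] → X
    (4,5)@(9, 11): e=[30,14,14] → X
    (5,5)@(11, 11): e=[38,10,10] → X
    (6,5)@(13, 11): e=[46,6,6] → X
    (7,5)@(15, 11): e=[54,2,2] → X
    (8,5)@(17, 11): e=[62,-2,-2] → .
    (0,6)@(1, 13): e=[0,58,0] → .  [on edge]
    (1,6)@(3, 13): e=[8,54,-4] → .
    (2,6)@(5, 13): e=[16,50,-8] → .
  covered (7 px):
    . . . . . . . . .
    . . . . . . . . .
    . . . . . . . . .
    . . . . . . . . .
    . . . . . . . . .
    . X X X X X X X .
    . . . . . . . . .
    . . . . . . . . .
    . . . . . . . . .
    . . . . . . . . .
    . . . . . . . . .
    . . . . . . . . .

Final: "outside"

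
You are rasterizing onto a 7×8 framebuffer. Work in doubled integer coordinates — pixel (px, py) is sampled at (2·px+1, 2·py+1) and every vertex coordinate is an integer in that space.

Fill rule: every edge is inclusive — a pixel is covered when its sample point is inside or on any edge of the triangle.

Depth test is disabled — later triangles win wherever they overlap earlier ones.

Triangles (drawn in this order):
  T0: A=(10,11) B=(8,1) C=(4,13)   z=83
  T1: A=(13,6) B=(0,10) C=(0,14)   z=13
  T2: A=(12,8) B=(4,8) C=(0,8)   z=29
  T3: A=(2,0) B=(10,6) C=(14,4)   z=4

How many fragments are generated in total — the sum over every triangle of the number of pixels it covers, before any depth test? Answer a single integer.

T0:
  2·area = 64  (B↔C swapped to make it positive)
  edge (10, 11)→(4, 13): d=(-6,2) inclusive
  edge (4, 13)→(8, 1): d=(4,-12) inclusive
  edge (8, 1)→(10, 11): d=(2,10) inclusive
    (3,2)@(7, 5): e=[42,4,18] → #
    (4,2)@(9, 5): e=[38,28,-2] → ·
    (3,3)@(7, 7): e=[30,12,22] → #
    (4,3)@(9, 7): e=[26,36,2] → #
    (5,3)@(11, 7): e=[22,60,-18] → ·
    (3,4)@(7, 9): e=[18,20,26] → #
    (5,4)@(11, 9): e=[10,68,-14] → ·
    (2,5)@(5, 11): e=[10,4,50] → #
    (5,5)@(11, 11): e=[-2,76,-10] → ·
    (2,6)@(5, 13): e=[-2,12,54] → ·
    (3,6)@(7, 13): e=[-6,36,34] → ·
    (4,6)@(9, 13): e=[-10,60,14] → ·
  covered (8 px):
    · · · · · · ·
    · · · · · · ·
    · · · # · · ·
    · · · # # · ·
    · · · # # · ·
    · · # # # · ·
    · · · · · · ·
    · · · · · · ·
T1:
  2·area = 52  (B↔C swapped to make it positive)
  edge (13, 6)→(0, 14): d=(-13,8) inclusive
  edge (0, 14)→(0, 10): d=(0,-4) inclusive
  edge (0, 10)→(13, 6): d=(13,-4) inclusive
    (5,3)@(11, 7): e=[3,44,5] → #
    (6,3)@(13, 7): e=[-13,52,13] → ·
    (2,4)@(5, 9): e=[25,20,7] → #
    (3,4)@(7, 9): e=[9,28,15] → #
    (4,4)@(9, 9): e=[-7,36,23] → ·
    (5,4)@(11, 9): e=[-23,44,31] → ·
    (0,5)@(1, 11): e=[31,4,17] → #
    (1,5)@(3, 11): e=[15,12,25] → #
    (2,5)@(5, 11): e=[-1,20,33] → ·
    (3,5)@(7, 11): e=[-17,28,41] → ·
    (0,6)@(1, 13): e=[5,4,43] → #
    (1,6)@(3, 13): e=[-11,12,51] → ·
  covered (6 px):
    · · · · · · ·
    · · · · · · ·
    · · · · · · ·
    · · · · · # ·
    · · # # · · ·
    # # · · · · ·
    # · · · · · ·
    · · · · · · ·
T2:
  degenerate (2·area = 0) — covers nothing
T3:
  2·area = 40  (B↔C swapped to make it positive)
  edge (2, 0)→(14, 4): d=(12,4) inclusive
  edge (14, 4)→(10, 6): d=(-4,2) inclusive
  edge (10, 6)→(2, 0): d=(-8,-6) inclusive
    (2,0)@(5, 1): e=[0,30,10] → #  [on edge]
    (3,0)@(7, 1): e=[-8,26,22] → ·
    (2,1)@(5, 3): e=[24,22,-6] → ·
    (3,1)@(7, 3): e=[16,18,6] → #
    (4,1)@(9, 3): e=[8,14,18] → #
    (5,1)@(11, 3): e=[0,10,30] → #  [on edge]
    (6,1)@(13, 3): e=[-8,6,42] → ·
    (3,2)@(7, 5): e=[40,10,-10] → ·
    (4,2)@(9, 5): e=[32,6,2] → #
    (6,2)@(13, 5): e=[16,-2,26] → ·
    (4,3)@(9, 7): e=[56,-2,-14] → ·
    (5,3)@(11, 7): e=[48,-6,-2] → ·
  covered (6 px):
    · · # · · · ·
    · · · # # # ·
    · · · · # # ·
    · · · · · · ·
    · · · · · · ·
    · · · · · · ·
    · · · · · · ·
    · · · · · · ·

Result: 20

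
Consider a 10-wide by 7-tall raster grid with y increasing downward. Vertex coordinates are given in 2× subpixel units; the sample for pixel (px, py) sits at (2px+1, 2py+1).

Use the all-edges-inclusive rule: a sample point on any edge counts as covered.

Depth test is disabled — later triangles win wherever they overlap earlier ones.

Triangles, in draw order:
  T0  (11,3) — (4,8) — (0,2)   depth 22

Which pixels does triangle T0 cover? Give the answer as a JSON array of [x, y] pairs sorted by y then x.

T0:
  2·area = 62
  edge (11, 3)→(4, 8): d=(-7,5) inclusive
  edge (4, 8)→(0, 2): d=(-4,-6) inclusive
  edge (0, 2)→(11, 3): d=(11,1) inclusive
    (0,1)@(1, 3): e=[50,2,10] → X
    (1,1)@(3, 3): e=[40,14,8] → X
    (2,1)@(5, 3): e=[30,26,6] → X
    (3,1)@(7, 3): e=[20,38,4] → X
    (4,1)@(9, 3): e=[10,50,2] → X
    (5,1)@(11, 3): e=[0,62,0] → X  [on edge]
    (6,1)@(13, 3): e=[-10,74,-2] → .
    (0,2)@(1, 5): e=[36,-6,32] → .
    (1,2)@(3, 5): e=[26,6,30] → X
    (4,2)@(9, 5): e=[-4,42,24] → .
    (5,2)@(11, 5): e=[-14,54,22] → .
    (1,3)@(3, 7): e=[12,-2,52] → .
  covered (10 px):
    . . . . . . . . . .
    X X X X X X . . . .
    . X X X . . . . . .
    . . X . . . . . . .
    . . . . . . . . . .
    . . . . . . . . . .
    . . . . . . . . . .

Answer: [[0,1],[1,1],[2,1],[3,1],[4,1],[5,1],[1,2],[2,2],[3,2],[2,3]]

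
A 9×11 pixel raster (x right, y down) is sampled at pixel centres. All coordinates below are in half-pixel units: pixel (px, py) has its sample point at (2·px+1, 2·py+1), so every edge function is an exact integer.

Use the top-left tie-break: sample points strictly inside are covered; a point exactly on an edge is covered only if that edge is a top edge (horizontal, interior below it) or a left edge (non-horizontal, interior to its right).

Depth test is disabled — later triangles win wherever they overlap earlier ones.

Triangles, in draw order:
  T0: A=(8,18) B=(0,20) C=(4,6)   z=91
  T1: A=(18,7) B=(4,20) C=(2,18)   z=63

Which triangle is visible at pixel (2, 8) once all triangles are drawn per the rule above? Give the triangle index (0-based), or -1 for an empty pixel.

T0:
  2·area = 104
  edge (8, 18)→(0, 20): d=(-8,2) right/bottom  bias=-1
  edge (0, 20)→(4, 6): d=(4,-14) top-left  bias=+0
  edge (4, 6)→(8, 18): d=(4,12) right/bottom  bias=-1
    (1,1)@(3, 3): e=[130,-26,0] → .  [on edge]
    (2,4)@(5, 9): e=[78,26,0] → .  [on edge]
    (1,5)@(3, 11): e=[66,6,32] → X
    (2,5)@(5, 11): e=[62,34,8] → X
    (3,5)@(7, 11): e=[58,62,-16] → .
    (1,6)@(3, 13): e=[50,14,40] → X
    (3,6)@(7, 13): e=[42,70,-8] → .
    (1,7)@(3, 15): e=[34,22,48] → X
    (3,7)@(7, 15): e=[26,78,0] → .  [on edge]
    (0,8)@(1, 17): e=[22,2,80] → X
    (3,8)@(7, 17): e=[10,86,8] → X
    (4,8)@(9, 17): e=[6,114,-16] → .
    (4,10)@(9, 21): e=[-26,130,0] → .  [on edge]
  covered (12 px):
    . . . . . . . . .
    . . . . . . . . .
    . . . . . . . . .
    . . . . . . . . .
    . . . . . . . . .
    . X X . . . . . .
    . X X . . . . . .
    . X X . . . . . .
    X X X X . . . . .
    X X . . . . . . .
    . . . . . . . . .
T1:
  2·area = 54
  edge (18, 7)→(4, 20): d=(-14,13) right/bottom  bias=-1
  edge (4, 20)→(2, 18): d=(-2,-2) top-left  bias=+0
  edge (2, 18)→(18, 7): d=(16,-11) top-left  bias=+0
    (6,5)@(13, 11): e=[9,36,9] → X
    (7,5)@(15, 11): e=[-17,40,31] → .
    (5,6)@(11, 13): e=[7,28,19] → X
    (6,6)@(13, 13): e=[-19,32,41] → .
    (3,7)@(7, 15): e=[31,16,7] → X
    (4,7)@(9, 15): e=[5,20,29] → X
    (5,7)@(11, 15): e=[-21,24,51] → .
    (0,8)@(1, 17): e=[81,0,-27] → .  [on edge]
    (2,8)@(5, 17): e=[29,8,17] → X
    (4,8)@(9, 17): e=[-23,16,61] → .
    (1,9)@(3, 19): e=[27,0,27] → X  [on edge]
    (3,9)@(7, 19): e=[-25,8,71] → .
    (2,10)@(5, 21): e=[-27,0,81] → .  [on edge]
  covered (8 px):
    . . . . . . . . .
    . . . . . . . . .
    . . . . . . . . .
    . . . . . . . . .
    . . . . . . . . .
    . . . . . . X . .
    . . . . . X . . .
    . . . X X . . . .
    . . X X . . . . .
    . X X . . . . . .
    . . . . . . . . .

Z-buffer (winner per pixel, '.' = empty):
  . . . . . . . . .
  . . . . . . . . .
  . . . . . . . . .
  . . . . . . . . .
  . . . . . . . . .
  . 0 0 . . . 1 . .
  . 0 0 . . 1 . . .
  . 0 0 1 1 . . . .
  0 0 1 1 . . . . .
  0 1 1 . . . . . .
  . . . . . . . . .

Final: 1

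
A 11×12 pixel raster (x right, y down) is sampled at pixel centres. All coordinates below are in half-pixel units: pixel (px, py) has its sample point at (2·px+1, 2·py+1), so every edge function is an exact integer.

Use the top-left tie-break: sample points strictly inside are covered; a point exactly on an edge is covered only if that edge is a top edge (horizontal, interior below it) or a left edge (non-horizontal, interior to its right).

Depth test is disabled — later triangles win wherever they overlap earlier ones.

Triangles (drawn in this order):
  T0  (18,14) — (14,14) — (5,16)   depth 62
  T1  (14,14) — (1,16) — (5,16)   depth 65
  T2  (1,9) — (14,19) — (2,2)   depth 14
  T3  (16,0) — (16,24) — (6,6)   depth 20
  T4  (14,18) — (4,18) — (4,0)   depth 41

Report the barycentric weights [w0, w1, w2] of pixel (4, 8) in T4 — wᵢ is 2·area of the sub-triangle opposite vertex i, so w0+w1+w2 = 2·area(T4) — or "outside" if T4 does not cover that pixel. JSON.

T0:
  2·area = 8  (B↔C swapped to make it positive)
  edge (18, 14)→(5, 16): d=(-13,2) right/bottom  bias=-1
  edge (5, 16)→(14, 14): d=(9,-2) top-left  bias=+0
  edge (14, 14)→(18, 14): d=(4,0) top-left  bias=+0
    (5,7)@(11, 15): e=[1,3,4] → █
    (6,7)@(13, 15): e=[-3,7,4] → ·
    (5,8)@(11, 17): e=[-25,21,12] → ·
  covered (1 px):
    · · · · · · · · · · ·
    · · · · · · · · · · ·
    · · · · · · · · · · ·
    · · · · · · · · · · ·
    · · · · · · · · · · ·
    · · · · · · · · · · ·
    · · · · · · · · · · ·
    · · · · · █ · · · · ·
    · · · · · · · · · · ·
    · · · · · · · · · · ·
    · · · · · · · · · · ·
    · · · · · · · · · · ·
T1:
  2·area = 8  (B↔C swapped to make it positive)
  edge (14, 14)→(5, 16): d=(-9,2) right/bottom  bias=-1
  edge (5, 16)→(1, 16): d=(-4,0) right/bottom  bias=-1
  edge (1, 16)→(14, 14): d=(13,-2) top-left  bias=+0
    (4,7)@(9, 15): e=[1,4,3] → █
    (5,7)@(11, 15): e=[-3,4,7] → ·
    (4,8)@(9, 17): e=[-17,-4,29] → ·
  covered (1 px):
    · · · · · · · · · · ·
    · · · · · · · · · · ·
    · · · · · · · · · · ·
    · · · · · · · · · · ·
    · · · · · · · · · · ·
    · · · · · · · · · · ·
    · · · · · · · · · · ·
    · · · · █ · · · · · ·
    · · · · · · · · · · ·
    · · · · · · · · · · ·
    · · · · · · · · · · ·
    · · · · · · · · · · ·
T2:
  2·area = 101  (B↔C swapped to make it positive)
  edge (1, 9)→(2, 2): d=(1,-7) top-left  bias=+0
  edge (2, 2)→(14, 19): d=(12,17) right/bottom  bias=-1
  edge (14, 19)→(1, 9): d=(-13,-10) top-left  bias=+0
    (1,2)@(3, 5): e=[10,19,72] → █
    (2,2)@(5, 5): e=[24,-15,92] → ·
    (1,3)@(3, 7): e=[12,43,46] → █
    (2,3)@(5, 7): e=[26,9,66] → █
    (3,3)@(7, 7): e=[40,-25,86] → ·
    (0,4)@(1, 9): e=[0,101,0] → █  [on edge]
    (3,4)@(7, 9): e=[42,-1,60] → ·
    (0,5)@(1, 11): e=[2,125,-26] → ·
    (1,5)@(3, 11): e=[16,91,-6] → ·
    (2,5)@(5, 11): e=[30,57,14] → █
    (3,5)@(7, 11): e=[44,23,34] → █
    (4,5)@(9, 11): e=[58,-11,54] → ·
  covered (12 px):
    · · · · · · · · · · ·
    · · · · · · · · · · ·
    · █ · · · · · · · · ·
    · █ █ · · · · · · · ·
    █ █ █ · · · · · · · ·
    · · █ █ · · · · · · ·
    · · · █ █ · · · · · ·
    · · · · █ █ · · · · ·
    · · · · · · · · · · ·
    · · · · · · · · · · ·
    · · · · · · · · · · ·
    · · · · · · · · · · ·
T3:
  2·area = 240
  edge (16, 0)→(16, 24): d=(0,24) right/bottom  bias=-1
  edge (16, 24)→(6, 6): d=(-10,-18) top-left  bias=+0
  edge (6, 6)→(16, 0): d=(10,-6) top-left  bias=+0
    (7,0)@(15, 1): e=[24,212,4] → █
    (8,0)@(17, 1): e=[-24,248,16] → ·
    (5,1)@(11, 3): e=[120,120,0] → █  [on edge]
    (6,1)@(13, 3): e=[72,156,12] → █
    (8,1)@(17, 3): e=[-24,228,36] → ·
    (4,2)@(9, 5): e=[168,64,8] → █
    (8,2)@(17, 5): e=[-24,208,56] → ·
    (3,3)@(7, 7): e=[216,8,16] → █
    (8,3)@(17, 7): e=[-24,188,76] → ·
    (0,4)@(1, 9): e=[360,-120,0] → ·  [on edge]
    (3,4)@(7, 9): e=[216,-12,36] → ·
    (4,4)@(9, 9): e=[168,24,48] → █
    (5,7)@(11, 15): e=[120,0,120] → █  [on edge]
  covered (31 px):
    · · · · · · · █ · · ·
    · · · · · █ █ █ · · ·
    · · · · █ █ █ █ · · ·
    · · · █ █ █ █ █ · · ·
    · · · · █ █ █ █ · · ·
    · · · · █ █ █ █ · · ·
    · · · · · █ █ █ · · ·
    · · · · · █ █ █ · · ·
    · · · · · · █ █ · · ·
    · · · · · · · █ · · ·
    · · · · · · · █ · · ·
    · · · · · · · · · · ·
T4:
  2·area = 180
  edge (14, 18)→(4, 18): d=(-10,0) right/bottom  bias=-1
  edge (4, 18)→(4, 0): d=(0,-18) top-left  bias=+0
  edge (4, 0)→(14, 18): d=(10,18) right/bottom  bias=-1
    (2,1)@(5, 3): e=[150,18,12] → █
    (3,1)@(7, 3): e=[150,54,-24] → ·
    (2,2)@(5, 5): e=[130,18,32] → █
    (3,2)@(7, 5): e=[130,54,-4] → ·
    (2,3)@(5, 7): e=[110,18,52] → █
    (3,3)@(7, 7): e=[110,54,16] → █
    (4,3)@(9, 7): e=[110,90,-20] → ·
    (2,4)@(5, 9): e=[90,18,72] → █
    (4,4)@(9, 9): e=[90,90,0] → ·  [on edge]
    (2,5)@(5, 11): e=[70,18,92] → █
    (4,5)@(9, 11): e=[70,90,20] → █
    (5,5)@(11, 11): e=[70,126,-16] → ·
  covered (22 px):
    · · · · · · · · · · ·
    · · █ · · · · · · · ·
    · · █ · · · · · · · ·
    · · █ █ · · · · · · ·
    · · █ █ · · · · · · ·
    · · █ █ █ · · · · · ·
    · · █ █ █ █ · · · · ·
    · · █ █ █ █ · · · · ·
    · · █ █ █ █ █ · · · ·
    · · · · · · · · · · ·
    · · · · · · · · · · ·
    · · · · · · · · · · ·

Final: [90,80,10]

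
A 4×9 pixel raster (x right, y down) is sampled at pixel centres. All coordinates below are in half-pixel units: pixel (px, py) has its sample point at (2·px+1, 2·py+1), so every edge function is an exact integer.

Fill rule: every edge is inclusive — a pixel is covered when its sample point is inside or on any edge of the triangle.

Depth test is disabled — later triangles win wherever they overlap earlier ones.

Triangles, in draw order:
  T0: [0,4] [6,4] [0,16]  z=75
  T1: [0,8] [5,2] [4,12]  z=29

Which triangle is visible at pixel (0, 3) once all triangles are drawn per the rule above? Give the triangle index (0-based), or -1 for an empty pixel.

T0:
  2·area = 72
  edge (0, 4)→(6, 4): d=(6,0) inclusive
  edge (6, 4)→(0, 16): d=(-6,12) inclusive
  edge (0, 16)→(0, 4): d=(0,-12) inclusive
    (0,2)@(1, 5): e=[6,54,12] → #
    (1,2)@(3, 5): e=[6,30,36] → #
    (2,2)@(5, 5): e=[6,6,60] → #
    (3,2)@(7, 5): e=[6,-18,84] → ·
    (0,3)@(1, 7): e=[18,42,12] → #
    (2,3)@(5, 7): e=[18,-6,60] → ·
    (0,4)@(1, 9): e=[30,30,12] → #
    (2,4)@(5, 9): e=[30,-18,60] → ·
    (0,5)@(1, 11): e=[42,18,12] → #
    (1,5)@(3, 11): e=[42,-6,36] → ·
    (0,6)@(1, 13): e=[54,6,12] → #
    (1,6)@(3, 13): e=[54,-18,36] → ·
  covered (9 px):
    · · · ·
    · · · ·
    # # # ·
    # # · ·
    # # · ·
    # · · ·
    # · · ·
    · · · ·
    · · · ·
T1:
  2·area = 44
  edge (0, 8)→(5, 2): d=(5,-6) inclusive
  edge (5, 2)→(4, 12): d=(-1,10) inclusive
  edge (4, 12)→(0, 8): d=(-4,-4) inclusive
    (1,2)@(3, 5): e=[3,17,24] → #
    (2,2)@(5, 5): e=[15,-3,32] → ·
    (0,3)@(1, 7): e=[1,35,8] → #
    (2,3)@(5, 7): e=[25,-5,24] → ·
    (0,4)@(1, 9): e=[11,33,0] → #  [on edge]
    (2,4)@(5, 9): e=[35,-7,16] → ·
    (0,5)@(1, 11): e=[21,31,-8] → ·
    (1,5)@(3, 11): e=[33,11,0] → #  [on edge]
    (2,5)@(5, 11): e=[45,-9,8] → ·
    (1,6)@(3, 13): e=[43,9,-8] → ·
    (2,6)@(5, 13): e=[55,-11,0] → ·  [on edge]
    (3,7)@(7, 15): e=[77,-33,0] → ·  [on edge]
  covered (6 px):
    · · · ·
    · · · ·
    · # · ·
    # # · ·
    # # · ·
    · # · ·
    · · · ·
    · · · ·
    · · · ·

Z-buffer (winner per pixel, '.' = empty):
  . . . .
  . . . .
  0 1 0 .
  1 1 . .
  1 1 . .
  0 1 . .
  0 . . .
  . . . .
  . . . .

Result: 1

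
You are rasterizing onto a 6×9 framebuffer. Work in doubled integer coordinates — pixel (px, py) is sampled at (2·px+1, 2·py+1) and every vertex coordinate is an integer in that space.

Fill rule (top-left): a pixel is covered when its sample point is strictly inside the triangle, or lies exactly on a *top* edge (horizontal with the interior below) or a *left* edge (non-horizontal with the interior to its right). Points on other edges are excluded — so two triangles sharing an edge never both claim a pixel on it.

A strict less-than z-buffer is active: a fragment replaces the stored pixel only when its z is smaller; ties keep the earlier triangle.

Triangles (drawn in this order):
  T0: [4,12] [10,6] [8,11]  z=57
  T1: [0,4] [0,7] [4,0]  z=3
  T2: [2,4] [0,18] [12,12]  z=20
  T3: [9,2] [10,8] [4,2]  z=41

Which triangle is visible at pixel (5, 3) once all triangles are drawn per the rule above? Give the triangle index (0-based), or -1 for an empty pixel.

T0:
  2·area = 18
  edge (4, 12)→(10, 6): d=(6,-6) top-left  bias=+0
  edge (10, 6)→(8, 11): d=(-2,5) right/bottom  bias=-1
  edge (8, 11)→(4, 12): d=(-4,1) right/bottom  bias=-1
    (5,2)@(11, 5): e=[0,-3,21] → ·  [on edge]
    (4,3)@(9, 7): e=[0,3,15] → █  [on edge]
    (5,3)@(11, 7): e=[12,-7,13] → ·
    (3,4)@(7, 9): e=[0,9,9] → █  [on edge]
    (4,4)@(9, 9): e=[12,-1,7] → ·
    (2,5)@(5, 11): e=[0,15,3] → █  [on edge]
    (4,5)@(9, 11): e=[24,-5,-1] → ·
    (1,6)@(3, 13): e=[0,21,-3] → ·  [on edge]
    (2,6)@(5, 13): e=[12,11,-5] → ·
    (3,6)@(7, 13): e=[24,1,-7] → ·
    (0,7)@(1, 15): e=[0,27,-9] → ·  [on edge]
  covered (4 px):
    · · · · · ·
    · · · · · ·
    · · · · · ·
    · · · · █ ·
    · · · █ · ·
    · · █ █ · ·
    · · · · · ·
    · · · · · ·
    · · · · · ·
T1:
  2·area = 12  (B↔C swapped to make it positive)
  edge (0, 4)→(4, 0): d=(4,-4) top-left  bias=+0
  edge (4, 0)→(0, 7): d=(-4,7) right/bottom  bias=-1
  edge (0, 7)→(0, 4): d=(0,-3) top-left  bias=+0
    (1,0)@(3, 1): e=[0,3,9] → █  [on edge]
    (2,0)@(5, 1): e=[8,-11,15] → ·
    (0,1)@(1, 3): e=[0,9,3] → █  [on edge]
    (1,1)@(3, 3): e=[8,-5,9] → ·
    (0,2)@(1, 5): e=[8,1,3] → █
    (1,2)@(3, 5): e=[16,-13,9] → ·
    (0,3)@(1, 7): e=[16,-7,3] → ·
  covered (3 px):
    · █ · · · ·
    █ · · · · ·
    █ · · · · ·
    · · · · · ·
    · · · · · ·
    · · · · · ·
    · · · · · ·
    · · · · · ·
    · · · · · ·
T2:
  2·area = 156  (B↔C swapped to make it positive)
  edge (2, 4)→(12, 12): d=(10,8) right/bottom  bias=-1
  edge (12, 12)→(0, 18): d=(-12,6) right/bottom  bias=-1
  edge (0, 18)→(2, 4): d=(2,-14) top-left  bias=+0
    (1,2)@(3, 5): e=[2,138,16] → █
    (2,2)@(5, 5): e=[-14,126,44] → ·
    (1,3)@(3, 7): e=[22,114,20] → █
    (2,3)@(5, 7): e=[6,102,48] → █
    (3,3)@(7, 7): e=[-10,90,76] → ·
    (1,4)@(3, 9): e=[42,90,24] → █
    (3,4)@(7, 9): e=[10,66,80] → █
    (4,4)@(9, 9): e=[-6,54,108] → ·
    (0,5)@(1, 11): e=[78,78,0] → █  [on edge]
    (4,5)@(9, 11): e=[14,30,112] → █
    (5,5)@(11, 11): e=[-2,18,140] → ·
    (0,6)@(1, 13): e=[98,54,4] → █
  covered (20 px):
    · · · · · ·
    · · · · · ·
    · █ · · · ·
    · █ █ · · ·
    · █ █ █ · ·
    █ █ █ █ █ ·
    █ █ █ █ █ ·
    █ █ █ · · ·
    █ · · · · ·
T3:
  2·area = 30
  edge (9, 2)→(10, 8): d=(1,6) right/bottom  bias=-1
  edge (10, 8)→(4, 2): d=(-6,-6) top-left  bias=+0
  edge (4, 2)→(9, 2): d=(5,0) top-left  bias=+0
    (1,0)@(3, 1): e=[35,0,-5] → ·  [on edge]
    (2,1)@(5, 3): e=[25,0,5] → █  [on edge]
    (3,1)@(7, 3): e=[13,12,5] → █
    (4,1)@(9, 3): e=[1,24,5] → █
    (5,1)@(11, 3): e=[-11,36,5] → ·
    (2,2)@(5, 5): e=[27,-12,15] → ·
    (3,2)@(7, 5): e=[15,0,15] → █  [on edge]
    (5,2)@(11, 5): e=[-9,24,15] → ·
    (3,3)@(7, 7): e=[17,-12,25] → ·
    (4,3)@(9, 7): e=[5,0,25] → █  [on edge]
    (5,3)@(11, 7): e=[-7,12,25] → ·
    (4,4)@(9, 9): e=[7,-12,35] → ·
    (5,4)@(11, 9): e=[-5,0,35] → ·  [on edge]
  covered (6 px):
    · · · · · ·
    · · █ █ █ ·
    · · · █ █ ·
    · · · · █ ·
    · · · · · ·
    · · · · · ·
    · · · · · ·
    · · · · · ·
    · · · · · ·

Z-buffer (winner per pixel, '.' = empty):
  . 1 . . . .
  1 . 3 3 3 .
  1 2 . 3 3 .
  . 2 2 . 3 .
  . 2 2 2 . .
  2 2 2 2 2 .
  2 2 2 2 2 .
  2 2 2 . . .
  2 . . . . .

Result: -1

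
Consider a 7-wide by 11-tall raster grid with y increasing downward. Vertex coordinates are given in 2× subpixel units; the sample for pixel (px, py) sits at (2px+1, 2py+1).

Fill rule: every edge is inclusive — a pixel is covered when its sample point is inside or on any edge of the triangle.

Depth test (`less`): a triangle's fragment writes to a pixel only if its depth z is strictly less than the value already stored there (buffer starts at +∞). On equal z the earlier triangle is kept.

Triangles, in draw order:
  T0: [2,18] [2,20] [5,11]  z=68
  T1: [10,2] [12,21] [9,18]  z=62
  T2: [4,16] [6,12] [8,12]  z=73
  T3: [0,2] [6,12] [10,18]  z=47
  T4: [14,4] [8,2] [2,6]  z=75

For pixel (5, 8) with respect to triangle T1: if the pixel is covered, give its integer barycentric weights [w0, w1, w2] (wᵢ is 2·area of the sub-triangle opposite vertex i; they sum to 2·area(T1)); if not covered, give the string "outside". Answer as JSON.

T0:
  2·area = 6  (B↔C swapped to make it positive)
  edge (2, 18)→(5, 11): d=(3,-7) inclusive
  edge (5, 11)→(2, 20): d=(-3,9) inclusive
  edge (2, 20)→(2, 18): d=(0,-2) inclusive
    (3,2)@(7, 5): e=[-4,0,10] → ·  [on edge]
    (2,5)@(5, 11): e=[0,0,6] → #  [on edge]
    (3,5)@(7, 11): e=[14,-18,10] → ·
    (2,6)@(5, 13): e=[6,-6,6] → ·
    (1,8)@(3, 17): e=[4,0,2] → #  [on edge]
    (2,8)@(5, 17): e=[18,-18,6] → ·
    (1,9)@(3, 19): e=[10,-6,2] → ·
  covered (2 px):
    · · · · · · ·
    · · · · · · ·
    · · · · · · ·
    · · · · · · ·
    · · · · · · ·
    · · # · · · ·
    · · · · · · ·
    · · · · · · ·
    · # · · · · ·
    · · · · · · ·
    · · · · · · ·
T1:
  2·area = 51
  edge (10, 2)→(12, 21): d=(2,19) inclusive
  edge (12, 21)→(9, 18): d=(-3,-3) inclusive
  edge (9, 18)→(10, 2): d=(1,-16) inclusive
    (5,6)@(11, 13): e=[3,21,27] → #
    (6,6)@(13, 13): e=[-35,27,59] → ·
    (5,7)@(11, 15): e=[7,15,29] → #
    (6,7)@(13, 15): e=[-31,21,61] → ·
    (5,8)@(11, 17): e=[11,9,31] → #
    (6,8)@(13, 17): e=[-27,15,63] → ·
    (5,9)@(11, 19): e=[15,3,33] → #
    (6,9)@(13, 19): e=[-23,9,65] → ·
    (5,10)@(11, 21): e=[19,-3,35] → ·
  covered (4 px):
    · · · · · · ·
    · · · · · · ·
    · · · · · · ·
    · · · · · · ·
    · · · · · · ·
    · · · · · · ·
    · · · · · # ·
    · · · · · # ·
    · · · · · # ·
    · · · · · # ·
    · · · · · · ·
T2:
  2·area = 8
  edge (4, 16)→(6, 12): d=(2,-4) inclusive
  edge (6, 12)→(8, 12): d=(2,0) inclusive
  edge (8, 12)→(4, 16): d=(-4,4) inclusive
    (6,3)@(13, 7): e=[18,-10,0] → ·  [on edge]
    (5,4)@(11, 9): e=[14,-6,0] → ·  [on edge]
    (4,5)@(9, 11): e=[10,-2,0] → ·  [on edge]
    (3,6)@(7, 13): e=[6,2,0] → #  [on edge]
    (4,6)@(9, 13): e=[14,2,-8] → ·
    (2,7)@(5, 15): e=[2,6,0] → #  [on edge]
    (3,7)@(7, 15): e=[10,6,-8] → ·
    (1,8)@(3, 17): e=[-2,10,0] → ·  [on edge]
    (2,8)@(5, 17): e=[6,10,-8] → ·
    (0,9)@(1, 19): e=[-6,14,0] → ·  [on edge]
  covered (2 px):
    · · · · · · ·
    · · · · · · ·
    · · · · · · ·
    · · · · · · ·
    · · · · · · ·
    · · · · · · ·
    · · · # · · ·
    · · # · · · ·
    · · · · · · ·
    · · · · · · ·
    · · · · · · ·
T3:
  2·area = 4  (B↔C swapped to make it positive)
  edge (0, 2)→(10, 18): d=(10,16) inclusive
  edge (10, 18)→(6, 12): d=(-4,-6) inclusive
  edge (6, 12)→(0, 2): d=(-6,-10) inclusive
    (1,3)@(3, 7): e=[2,2,0] → #  [on edge]
    (2,3)@(5, 7): e=[-30,14,20] → ·
    (1,4)@(3, 9): e=[22,-6,-12] → ·
    (4,8)@(9, 17): e=[6,-2,0] → ·  [on edge]
  covered (1 px):
    · · · · · · ·
    · · · · · · ·
    · · · · · · ·
    · # · · · · ·
    · · · · · · ·
    · · · · · · ·
    · · · · · · ·
    · · · · · · ·
    · · · · · · ·
    · · · · · · ·
    · · · · · · ·
T4:
  2·area = 36  (B↔C swapped to make it positive)
  edge (14, 4)→(2, 6): d=(-12,2) inclusive
  edge (2, 6)→(8, 2): d=(6,-4) inclusive
  edge (8, 2)→(14, 4): d=(6,2) inclusive
    (2,0)@(5, 1): e=[54,-18,0] → ·  [on edge]
    (3,1)@(7, 3): e=[26,2,8] → #
    (4,1)@(9, 3): e=[22,10,4] → #
    (5,1)@(11, 3): e=[18,18,0] → #  [on edge]
    (6,1)@(13, 3): e=[14,26,-4] → ·
    (2,2)@(5, 5): e=[6,6,24] → #
    (4,2)@(9, 5): e=[-2,22,16] → ·
    (5,2)@(11, 5): e=[-6,30,12] → ·
    (2,3)@(5, 7): e=[-18,18,36] → ·
    (3,3)@(7, 7): e=[-22,26,32] → ·
  covered (5 px):
    · · · · · · ·
    · · · # # # ·
    · · # # · · ·
    · · · · · · ·
    · · · · · · ·
    · · · · · · ·
    · · · · · · ·
    · · · · · · ·
    · · · · · · ·
    · · · · · · ·
    · · · · · · ·

Answer: [9,31,11]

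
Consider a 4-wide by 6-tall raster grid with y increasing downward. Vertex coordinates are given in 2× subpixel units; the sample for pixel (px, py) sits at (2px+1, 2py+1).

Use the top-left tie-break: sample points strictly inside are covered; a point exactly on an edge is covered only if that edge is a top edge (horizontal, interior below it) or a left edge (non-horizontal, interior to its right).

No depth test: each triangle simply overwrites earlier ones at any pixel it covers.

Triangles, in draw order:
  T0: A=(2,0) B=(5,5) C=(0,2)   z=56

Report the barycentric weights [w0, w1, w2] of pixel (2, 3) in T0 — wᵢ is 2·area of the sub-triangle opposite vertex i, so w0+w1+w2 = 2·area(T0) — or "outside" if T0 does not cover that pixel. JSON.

T0:
  2·area = 16
  edge (2, 0)→(5, 5): d=(3,5) right/bottom  bias=-1
  edge (5, 5)→(0, 2): d=(-5,-3) top-left  bias=+0
  edge (0, 2)→(2, 0): d=(2,-2) top-left  bias=+0
    (0,0)@(1, 1): e=[8,8,0] → X  [on edge]
    (1,0)@(3, 1): e=[-2,14,4] → .
    (0,1)@(1, 3): e=[14,-2,4] → .
    (1,1)@(3, 3): e=[4,4,8] → X
    (2,1)@(5, 3): e=[-6,10,12] → .
    (1,2)@(3, 5): e=[10,-6,12] → .
    (2,2)@(5, 5): e=[0,0,16] → .  [on edge]
  covered (2 px):
    X . . .
    . X . .
    . . . .
    . . . .
    . . . .
    . . . .

Answer: "outside"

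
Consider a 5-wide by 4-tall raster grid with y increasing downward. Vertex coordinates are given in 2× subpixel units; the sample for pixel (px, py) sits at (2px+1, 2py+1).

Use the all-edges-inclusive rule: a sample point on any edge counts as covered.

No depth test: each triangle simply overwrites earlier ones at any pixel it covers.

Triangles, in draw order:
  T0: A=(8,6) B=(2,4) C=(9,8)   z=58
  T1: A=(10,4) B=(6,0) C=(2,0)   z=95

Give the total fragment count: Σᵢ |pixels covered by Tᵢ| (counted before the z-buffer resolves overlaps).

T0:
  2·area = 10  (B↔C swapped to make it positive)
  edge (8, 6)→(9, 8): d=(1,2) inclusive
  edge (9, 8)→(2, 4): d=(-7,-4) inclusive
  edge (2, 4)→(8, 6): d=(6,2) inclusive
    (2,2)@(5, 5): e=[5,5,0] → #  [on edge]
    (3,2)@(7, 5): e=[1,13,-4] → ·
    (2,3)@(5, 7): e=[7,-9,12] → ·
  covered (1 px):
    · · · · ·
    · · · · ·
    · · # · ·
    · · · · ·
T1:
  2·area = 16  (B↔C swapped to make it positive)
  edge (10, 4)→(2, 0): d=(-8,-4) inclusive
  edge (2, 0)→(6, 0): d=(4,0) inclusive
  edge (6, 0)→(10, 4): d=(4,4) inclusive
    (2,0)@(5, 1): e=[4,4,8] → #
    (3,0)@(7, 1): e=[12,4,0] → #  [on edge]
    (4,0)@(9, 1): e=[20,4,-8] → ·
    (2,1)@(5, 3): e=[-12,12,16] → ·
    (3,1)@(7, 3): e=[-4,12,8] → ·
    (4,1)@(9, 3): e=[4,12,0] → #  [on edge]
    (4,2)@(9, 5): e=[-12,20,8] → ·
  covered (3 px):
    · · # # ·
    · · · · #
    · · · · ·
    · · · · ·

Final: 4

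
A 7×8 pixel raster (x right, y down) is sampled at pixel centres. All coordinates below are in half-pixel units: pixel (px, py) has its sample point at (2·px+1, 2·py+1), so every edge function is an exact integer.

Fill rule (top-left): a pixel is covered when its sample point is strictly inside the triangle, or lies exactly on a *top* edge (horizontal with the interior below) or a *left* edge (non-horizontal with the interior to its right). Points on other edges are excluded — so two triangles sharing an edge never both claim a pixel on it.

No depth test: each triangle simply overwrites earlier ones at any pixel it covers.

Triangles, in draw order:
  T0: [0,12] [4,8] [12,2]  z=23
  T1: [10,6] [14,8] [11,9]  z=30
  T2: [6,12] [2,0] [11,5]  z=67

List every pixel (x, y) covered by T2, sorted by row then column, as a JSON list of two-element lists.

T0:
  2·area = 8
  edge (0, 12)→(4, 8): d=(4,-4) top-left  bias=+0
  edge (4, 8)→(12, 2): d=(8,-6) top-left  bias=+0
  edge (12, 2)→(0, 12): d=(-12,10) right/bottom  bias=-1
    (5,0)@(11, 1): e=[0,-14,22] → ·  [on edge]
    (4,1)@(9, 3): e=[0,-10,18] → ·  [on edge]
    (3,2)@(7, 5): e=[0,-6,14] → ·  [on edge]
    (2,3)@(5, 7): e=[0,-2,10] → ·  [on edge]
    (1,4)@(3, 9): e=[0,2,6] → █  [on edge]
    (2,4)@(5, 9): e=[8,14,-14] → ·
    (0,5)@(1, 11): e=[0,6,2] → █  [on edge]
    (1,5)@(3, 11): e=[8,18,-18] → ·
    (0,6)@(1, 13): e=[8,22,-22] → ·
  covered (2 px):
    · · · · · · ·
    · · · · · · ·
    · · · · · · ·
    · · · · · · ·
    · █ · · · · ·
    █ · · · · · ·
    · · · · · · ·
    · · · · · · ·
T1:
  2·area = 10
  edge (10, 6)→(14, 8): d=(4,2) right/bottom  bias=-1
  edge (14, 8)→(11, 9): d=(-3,1) right/bottom  bias=-1
  edge (11, 9)→(10, 6): d=(-1,-3) top-left  bias=+0
    (4,1)@(9, 3): e=[-10,20,0] → ·  [on edge]
    (5,3)@(11, 7): e=[2,6,2] → █
    (6,3)@(13, 7): e=[-2,4,8] → ·
    (5,4)@(11, 9): e=[10,0,0] → ·  [on edge]
    (2,5)@(5, 11): e=[30,0,-20] → ·  [on edge]
    (6,7)@(13, 15): e=[30,-20,0] → ·  [on edge]
  covered (1 px):
    · · · · · · ·
    · · · · · · ·
    · · · · · · ·
    · · · · · █ ·
    · · · · · · ·
    · · · · · · ·
    · · · · · · ·
    · · · · · · ·
T2:
  2·area = 88
  edge (6, 12)→(2, 0): d=(-4,-12) top-left  bias=+0
  edge (2, 0)→(11, 5): d=(9,5) right/bottom  bias=-1
  edge (11, 5)→(6, 12): d=(-5,7) right/bottom  bias=-1
    (1,0)@(3, 1): e=[8,4,76] → █
    (2,0)@(5, 1): e=[32,-6,62] → ·
    (1,1)@(3, 3): e=[0,22,66] → █  [on edge]
    (2,1)@(5, 3): e=[24,12,52] → █
    (3,1)@(7, 3): e=[48,2,38] → █
    (4,1)@(9, 3): e=[72,-8,24] → ·
    (1,2)@(3, 5): e=[-8,40,56] → ·
    (2,2)@(5, 5): e=[16,30,42] → █
    (4,2)@(9, 5): e=[64,10,14] → █
    (5,2)@(11, 5): e=[88,0,0] → ·  [on edge]
    (2,3)@(5, 7): e=[8,48,32] → █
    (5,3)@(11, 7): e=[80,18,-10] → ·
    (2,4)@(5, 9): e=[0,66,22] → █  [on edge]
    (3,7)@(7, 15): e=[0,110,-22] → ·  [on edge]
  covered (12 px):
    · █ · · · · ·
    · █ █ █ · · ·
    · · █ █ █ · ·
    · · █ █ █ · ·
    · · █ █ · · ·
    · · · · · · ·
    · · · · · · ·
    · · · · · · ·

Result: [[1,0],[1,1],[2,1],[3,1],[2,2],[3,2],[4,2],[2,3],[3,3],[4,3],[2,4],[3,4]]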